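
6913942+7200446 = 14114388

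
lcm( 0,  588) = 0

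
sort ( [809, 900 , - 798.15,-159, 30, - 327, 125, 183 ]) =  [ - 798.15, - 327, - 159, 30,  125,183 , 809,  900]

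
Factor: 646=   2^1 * 17^1*19^1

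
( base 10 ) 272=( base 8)420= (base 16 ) 110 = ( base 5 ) 2042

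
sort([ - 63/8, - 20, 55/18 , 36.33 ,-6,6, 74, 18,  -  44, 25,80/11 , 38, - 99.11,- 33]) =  [ - 99.11, - 44,-33 ,-20,-63/8, - 6, 55/18, 6,80/11,18,  25,36.33,38, 74]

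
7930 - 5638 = 2292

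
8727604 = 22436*389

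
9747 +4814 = 14561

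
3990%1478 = 1034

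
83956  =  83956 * 1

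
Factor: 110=2^1*5^1* 11^1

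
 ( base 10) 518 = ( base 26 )jo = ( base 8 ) 1006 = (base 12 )372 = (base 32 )G6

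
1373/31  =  44 + 9/31 = 44.29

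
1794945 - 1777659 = 17286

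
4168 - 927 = 3241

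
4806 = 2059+2747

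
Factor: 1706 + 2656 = 2^1 * 3^1 * 727^1 = 4362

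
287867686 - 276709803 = 11157883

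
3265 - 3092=173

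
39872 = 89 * 448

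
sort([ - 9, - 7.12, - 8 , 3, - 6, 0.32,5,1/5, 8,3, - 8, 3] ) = [ - 9, -8 , - 8, - 7.12, - 6,1/5, 0.32, 3, 3, 3,  5, 8]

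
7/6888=1/984 = 0.00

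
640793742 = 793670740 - 152876998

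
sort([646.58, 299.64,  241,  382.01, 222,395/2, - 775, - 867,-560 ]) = [-867,-775, - 560,  395/2 , 222, 241, 299.64, 382.01, 646.58]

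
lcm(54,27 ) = 54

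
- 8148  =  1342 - 9490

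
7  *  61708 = 431956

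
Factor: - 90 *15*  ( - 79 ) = 106650 = 2^1*3^3 *5^2*79^1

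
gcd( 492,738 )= 246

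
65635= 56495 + 9140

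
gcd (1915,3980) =5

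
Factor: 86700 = 2^2*3^1*5^2*17^2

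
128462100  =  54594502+73867598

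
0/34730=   0 = 0.00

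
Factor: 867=3^1*17^2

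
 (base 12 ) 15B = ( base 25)8f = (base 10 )215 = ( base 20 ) AF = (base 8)327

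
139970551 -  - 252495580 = 392466131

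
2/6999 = 2/6999 = 0.00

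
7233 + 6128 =13361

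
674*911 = 614014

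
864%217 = 213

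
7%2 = 1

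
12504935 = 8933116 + 3571819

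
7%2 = 1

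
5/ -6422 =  - 1  +  6417/6422 = -  0.00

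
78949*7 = 552643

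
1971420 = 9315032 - 7343612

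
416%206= 4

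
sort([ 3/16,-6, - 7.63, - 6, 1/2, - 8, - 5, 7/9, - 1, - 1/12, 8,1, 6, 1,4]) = [-8, - 7.63, - 6, - 6, - 5, - 1, - 1/12 , 3/16, 1/2, 7/9, 1, 1, 4,6, 8]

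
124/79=124/79 = 1.57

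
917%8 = 5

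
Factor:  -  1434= - 2^1*3^1 * 239^1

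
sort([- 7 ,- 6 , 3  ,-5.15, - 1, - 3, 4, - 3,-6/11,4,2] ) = [ - 7 ,-6  ,-5.15 ,-3, - 3,-1,- 6/11,  2,3, 4 , 4]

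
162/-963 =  -1  +  89/107 = -0.17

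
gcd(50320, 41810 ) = 370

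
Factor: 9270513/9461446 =2^( - 1 )*3^2*7^1*147151^1*4730723^( - 1) 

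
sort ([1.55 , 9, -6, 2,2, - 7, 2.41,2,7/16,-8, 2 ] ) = [ - 8,-7, - 6, 7/16, 1.55, 2, 2,2, 2 , 2.41,9] 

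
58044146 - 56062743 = 1981403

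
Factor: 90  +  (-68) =2^1*11^1 = 22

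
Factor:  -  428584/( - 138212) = 2^1*13^2*109^( - 1 ) = 338/109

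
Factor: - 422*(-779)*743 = 2^1*19^1*41^1*211^1*743^1 = 244252334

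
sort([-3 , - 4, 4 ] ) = [ - 4, - 3 , 4] 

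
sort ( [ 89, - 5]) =[ - 5, 89]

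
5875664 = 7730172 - 1854508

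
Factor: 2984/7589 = 2^3*373^1*7589^( - 1 )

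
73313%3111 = 1760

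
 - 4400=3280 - 7680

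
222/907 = 222/907 = 0.24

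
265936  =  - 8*( - 33242) 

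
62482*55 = 3436510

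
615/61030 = 123/12206=   0.01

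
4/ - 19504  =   - 1 + 4875/4876 = -0.00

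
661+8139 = 8800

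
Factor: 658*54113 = 35606354 = 2^1*7^1*47^1*53^1*1021^1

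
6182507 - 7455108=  - 1272601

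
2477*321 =795117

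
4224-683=3541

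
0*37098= 0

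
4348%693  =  190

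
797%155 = 22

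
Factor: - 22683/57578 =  - 2^ (-1 )*3^1*7561^1*28789^( - 1) 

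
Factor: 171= 3^2*19^1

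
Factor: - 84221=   -  84221^1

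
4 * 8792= 35168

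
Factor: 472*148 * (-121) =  - 2^5 * 11^2*37^1*59^1=- 8452576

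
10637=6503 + 4134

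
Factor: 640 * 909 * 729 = 2^7*3^8 * 5^1*101^1 =424103040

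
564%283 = 281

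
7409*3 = 22227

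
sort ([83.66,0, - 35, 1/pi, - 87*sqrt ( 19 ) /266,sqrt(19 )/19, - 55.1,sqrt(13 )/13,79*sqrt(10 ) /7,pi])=[-55.1, -35, - 87 * sqrt( 19 )/266,  0,sqrt( 19 ) /19, sqrt ( 13 )/13,1/pi , pi,79 * sqrt(10 )/7, 83.66 ]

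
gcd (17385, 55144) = 61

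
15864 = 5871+9993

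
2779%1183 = 413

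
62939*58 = 3650462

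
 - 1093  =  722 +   -  1815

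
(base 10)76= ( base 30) 2g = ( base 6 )204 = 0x4C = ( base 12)64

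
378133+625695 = 1003828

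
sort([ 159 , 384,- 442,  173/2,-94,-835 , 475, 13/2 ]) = [-835,-442, - 94,13/2, 173/2,159,384,475]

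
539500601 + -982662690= -443162089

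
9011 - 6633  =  2378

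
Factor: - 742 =- 2^1*7^1*53^1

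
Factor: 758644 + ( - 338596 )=420048 = 2^4*3^2*2917^1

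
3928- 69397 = -65469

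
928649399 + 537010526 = 1465659925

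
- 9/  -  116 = 9/116 = 0.08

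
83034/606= 137 + 2/101=   137.02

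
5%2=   1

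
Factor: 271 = 271^1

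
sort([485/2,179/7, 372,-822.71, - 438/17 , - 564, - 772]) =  [ -822.71,-772, - 564, - 438/17,  179/7,485/2, 372]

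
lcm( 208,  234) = 1872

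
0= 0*4207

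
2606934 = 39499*66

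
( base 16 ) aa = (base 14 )c2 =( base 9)208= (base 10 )170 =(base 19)8I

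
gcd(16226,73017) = 8113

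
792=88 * 9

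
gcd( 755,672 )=1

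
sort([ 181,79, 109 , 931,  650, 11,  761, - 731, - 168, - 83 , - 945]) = [ - 945, - 731, - 168,-83,11,79,109, 181,650,761, 931] 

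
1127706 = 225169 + 902537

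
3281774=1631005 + 1650769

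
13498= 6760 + 6738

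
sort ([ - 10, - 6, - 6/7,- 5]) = [ - 10, -6 ,-5,  -  6/7 ]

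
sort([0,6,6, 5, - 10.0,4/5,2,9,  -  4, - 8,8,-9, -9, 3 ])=[ - 10.0,-9, - 9, - 8, - 4, 0 , 4/5 , 2,3, 5, 6,6, 8,9 ]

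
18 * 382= 6876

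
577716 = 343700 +234016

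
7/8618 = 7/8618 = 0.00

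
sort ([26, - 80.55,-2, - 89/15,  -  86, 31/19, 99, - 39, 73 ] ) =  [ - 86, - 80.55, - 39,-89/15, - 2, 31/19,26,73, 99 ]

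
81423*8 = 651384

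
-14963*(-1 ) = 14963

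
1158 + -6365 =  - 5207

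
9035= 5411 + 3624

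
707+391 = 1098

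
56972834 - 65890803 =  - 8917969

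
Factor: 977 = 977^1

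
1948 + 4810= 6758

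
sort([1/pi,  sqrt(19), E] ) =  [1/pi,E,sqrt(19 )] 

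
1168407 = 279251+889156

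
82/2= 41 = 41.00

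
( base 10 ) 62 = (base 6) 142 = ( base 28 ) 26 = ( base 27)28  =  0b111110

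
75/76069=75/76069 = 0.00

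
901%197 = 113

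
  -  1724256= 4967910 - 6692166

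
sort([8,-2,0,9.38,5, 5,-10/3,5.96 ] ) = [-10/3, - 2,0,5, 5,5.96, 8, 9.38] 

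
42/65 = 42/65 = 0.65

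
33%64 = 33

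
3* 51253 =153759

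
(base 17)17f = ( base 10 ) 423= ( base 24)hf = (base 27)fi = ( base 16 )1A7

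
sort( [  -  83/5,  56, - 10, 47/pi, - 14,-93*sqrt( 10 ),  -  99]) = [ - 93 * sqrt(10 ),-99, - 83/5,- 14,-10,47/pi, 56 ] 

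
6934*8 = 55472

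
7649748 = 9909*772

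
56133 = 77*729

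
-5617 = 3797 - 9414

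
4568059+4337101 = 8905160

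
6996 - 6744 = 252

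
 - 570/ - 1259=570/1259=   0.45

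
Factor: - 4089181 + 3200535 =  - 2^1*11^1*31^1 * 1303^1 = - 888646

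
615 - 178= 437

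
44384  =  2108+42276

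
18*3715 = 66870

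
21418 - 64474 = -43056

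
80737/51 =1583 + 4/51 =1583.08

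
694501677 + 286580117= 981081794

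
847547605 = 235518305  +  612029300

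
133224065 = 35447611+97776454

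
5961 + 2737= 8698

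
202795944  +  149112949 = 351908893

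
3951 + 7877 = 11828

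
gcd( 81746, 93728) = 2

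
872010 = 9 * 96890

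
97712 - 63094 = 34618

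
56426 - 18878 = 37548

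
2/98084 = 1/49042 = 0.00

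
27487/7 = 27487/7 =3926.71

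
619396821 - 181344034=438052787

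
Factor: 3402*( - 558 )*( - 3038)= 2^3 * 3^7*7^3*31^2 = 5767084008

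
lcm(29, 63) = 1827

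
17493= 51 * 343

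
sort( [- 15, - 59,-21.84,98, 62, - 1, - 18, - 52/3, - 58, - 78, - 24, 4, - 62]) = [ - 78, - 62, - 59, - 58, - 24, - 21.84, - 18,-52/3, - 15, - 1 , 4, 62,  98]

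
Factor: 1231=1231^1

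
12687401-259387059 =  -246699658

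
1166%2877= 1166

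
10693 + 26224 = 36917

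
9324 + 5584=14908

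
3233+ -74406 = - 71173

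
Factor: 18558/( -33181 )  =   - 2^1*3^2*1031^1*33181^( - 1) 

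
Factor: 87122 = 2^1*7^3*127^1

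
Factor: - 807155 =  -5^1*37^1  *  4363^1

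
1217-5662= -4445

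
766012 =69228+696784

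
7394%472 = 314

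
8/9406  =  4/4703 = 0.00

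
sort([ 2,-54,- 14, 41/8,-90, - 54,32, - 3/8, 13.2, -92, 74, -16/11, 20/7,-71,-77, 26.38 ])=[ - 92, - 90, - 77,  -  71, -54,-54,  -  14, - 16/11, - 3/8,2,20/7,41/8, 13.2,26.38,32,74] 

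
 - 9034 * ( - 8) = 72272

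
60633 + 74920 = 135553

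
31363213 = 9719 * 3227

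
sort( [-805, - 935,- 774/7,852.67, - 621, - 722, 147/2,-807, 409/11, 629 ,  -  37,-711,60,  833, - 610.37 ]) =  [  -  935,-807,  -  805, - 722, - 711 , - 621,- 610.37,-774/7,-37, 409/11,  60 , 147/2 , 629,833, 852.67]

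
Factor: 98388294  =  2^1 * 3^1 * 67^1 *244747^1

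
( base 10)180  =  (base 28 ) 6C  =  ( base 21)8c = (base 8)264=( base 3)20200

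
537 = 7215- 6678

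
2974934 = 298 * 9983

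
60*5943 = 356580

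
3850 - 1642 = 2208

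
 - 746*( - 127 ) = 94742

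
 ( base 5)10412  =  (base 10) 732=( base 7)2064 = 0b1011011100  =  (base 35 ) KW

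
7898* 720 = 5686560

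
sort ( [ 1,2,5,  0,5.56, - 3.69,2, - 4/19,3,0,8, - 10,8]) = [ - 10, - 3.69, - 4/19,0, 0,1, 2,2, 3,  5, 5.56,8,8]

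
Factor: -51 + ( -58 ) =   -  109^1 = - 109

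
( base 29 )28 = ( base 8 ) 102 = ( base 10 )66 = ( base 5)231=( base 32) 22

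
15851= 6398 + 9453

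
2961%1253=455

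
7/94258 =7/94258= 0.00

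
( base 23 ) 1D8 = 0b1101000100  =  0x344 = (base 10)836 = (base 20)21g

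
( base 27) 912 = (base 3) 100001002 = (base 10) 6590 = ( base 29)7O7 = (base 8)14676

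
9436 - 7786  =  1650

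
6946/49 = 141+37/49 = 141.76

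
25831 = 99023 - 73192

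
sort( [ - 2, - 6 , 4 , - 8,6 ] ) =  [-8, - 6, - 2,4,6 ]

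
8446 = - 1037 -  - 9483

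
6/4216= 3/2108 =0.00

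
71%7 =1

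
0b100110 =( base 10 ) 38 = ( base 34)14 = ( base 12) 32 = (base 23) 1f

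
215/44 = 215/44=4.89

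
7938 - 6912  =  1026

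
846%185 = 106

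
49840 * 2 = 99680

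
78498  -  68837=9661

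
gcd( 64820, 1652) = 28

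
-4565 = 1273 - 5838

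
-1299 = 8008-9307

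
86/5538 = 43/2769 =0.02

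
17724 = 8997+8727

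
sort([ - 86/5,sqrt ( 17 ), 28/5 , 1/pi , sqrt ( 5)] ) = [ - 86/5,1/pi,  sqrt( 5 ),sqrt( 17 ),  28/5 ] 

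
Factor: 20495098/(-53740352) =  - 10247549/26870176 = -2^(  -  5)*13^1*17^1*89^1*521^1*839693^(-1)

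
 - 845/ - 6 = 140 + 5/6 = 140.83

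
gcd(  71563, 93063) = 1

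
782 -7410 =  - 6628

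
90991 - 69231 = 21760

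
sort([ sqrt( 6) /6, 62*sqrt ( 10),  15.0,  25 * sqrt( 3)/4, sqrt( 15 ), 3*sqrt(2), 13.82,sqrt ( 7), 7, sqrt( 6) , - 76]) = [ - 76, sqrt(6)/6,sqrt(6 ),sqrt( 7), sqrt(15 ), 3*sqrt( 2),7,25*sqrt ( 3)/4, 13.82,  15.0,  62 *sqrt( 10 )] 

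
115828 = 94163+21665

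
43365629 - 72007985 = - 28642356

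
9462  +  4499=13961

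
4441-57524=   -  53083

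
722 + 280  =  1002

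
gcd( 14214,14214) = 14214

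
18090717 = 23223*779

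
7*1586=11102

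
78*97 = 7566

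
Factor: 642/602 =3^1*7^(  -  1)*43^ (  -  1) *107^1   =  321/301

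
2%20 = 2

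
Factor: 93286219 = 13^1*19^1*293^1*1289^1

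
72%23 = 3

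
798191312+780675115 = 1578866427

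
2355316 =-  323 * ( -7292 )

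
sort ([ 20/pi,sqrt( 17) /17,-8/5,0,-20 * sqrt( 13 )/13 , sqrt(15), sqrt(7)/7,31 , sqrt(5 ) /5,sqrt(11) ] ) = [ - 20 * sqrt( 13) /13, - 8/5, 0, sqrt ( 17) /17,  sqrt(7)/7, sqrt( 5 )/5, sqrt( 11 ), sqrt( 15 ),20/pi,  31]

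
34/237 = 34/237 = 0.14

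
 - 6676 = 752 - 7428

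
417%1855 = 417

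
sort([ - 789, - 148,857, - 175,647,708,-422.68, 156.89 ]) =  [- 789, - 422.68,  -  175, - 148 , 156.89, 647,708,857] 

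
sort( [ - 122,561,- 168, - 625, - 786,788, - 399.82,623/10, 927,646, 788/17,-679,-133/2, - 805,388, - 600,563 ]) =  [ - 805, - 786, - 679,-625, - 600,-399.82, - 168, - 122 , - 133/2, 788/17,623/10 , 388, 561, 563, 646, 788,927 ] 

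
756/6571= 756/6571 = 0.12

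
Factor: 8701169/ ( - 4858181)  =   -53^1*2143^( - 1 )*2267^( - 1)*164173^1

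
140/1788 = 35/447 = 0.08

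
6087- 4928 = 1159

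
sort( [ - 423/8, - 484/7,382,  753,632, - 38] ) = [ - 484/7, - 423/8, - 38,382,632, 753]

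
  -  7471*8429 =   -  62973059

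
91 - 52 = 39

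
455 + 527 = 982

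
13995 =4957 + 9038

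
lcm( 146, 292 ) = 292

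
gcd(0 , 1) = 1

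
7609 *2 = 15218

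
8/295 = 8/295 = 0.03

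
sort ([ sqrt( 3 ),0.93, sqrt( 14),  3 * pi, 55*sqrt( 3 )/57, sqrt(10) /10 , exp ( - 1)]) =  [ sqrt (10) /10,exp( - 1),0.93,55*sqrt(3) /57,sqrt( 3), sqrt( 14), 3 * pi ] 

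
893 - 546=347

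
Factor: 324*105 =2^2*  3^5*5^1*7^1 = 34020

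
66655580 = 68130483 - 1474903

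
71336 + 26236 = 97572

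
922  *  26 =23972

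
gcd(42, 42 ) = 42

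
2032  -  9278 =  - 7246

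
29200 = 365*80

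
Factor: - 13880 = - 2^3 * 5^1 * 347^1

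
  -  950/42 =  -475/21 = - 22.62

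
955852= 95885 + 859967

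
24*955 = 22920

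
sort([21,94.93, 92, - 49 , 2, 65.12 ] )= [ - 49, 2,21,65.12 , 92,  94.93] 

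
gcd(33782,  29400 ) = 14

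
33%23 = 10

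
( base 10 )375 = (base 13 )22B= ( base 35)ap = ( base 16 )177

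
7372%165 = 112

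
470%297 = 173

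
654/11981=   654/11981  =  0.05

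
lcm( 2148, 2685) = 10740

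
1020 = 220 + 800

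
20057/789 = 25 + 332/789 = 25.42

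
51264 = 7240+44024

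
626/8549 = 626/8549 = 0.07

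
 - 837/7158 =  - 1 + 2107/2386   =  -0.12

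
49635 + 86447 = 136082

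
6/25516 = 3/12758 = 0.00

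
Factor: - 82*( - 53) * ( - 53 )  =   - 230338 = -2^1 * 41^1*53^2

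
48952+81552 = 130504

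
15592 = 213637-198045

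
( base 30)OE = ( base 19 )20c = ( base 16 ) 2de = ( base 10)734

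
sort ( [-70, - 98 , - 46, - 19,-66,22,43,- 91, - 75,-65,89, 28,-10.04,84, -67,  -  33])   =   [  -  98, - 91, - 75 , - 70, - 67, - 66, - 65,  -  46 ,- 33, - 19 ,-10.04,22, 28,43,  84, 89] 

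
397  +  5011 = 5408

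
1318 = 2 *659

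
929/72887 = 929/72887 = 0.01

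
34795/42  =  828+19/42  =  828.45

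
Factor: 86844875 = 5^3*13^2*4111^1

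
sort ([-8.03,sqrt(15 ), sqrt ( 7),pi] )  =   [  -  8.03, sqrt ( 7 ),pi, sqrt(15 ) ] 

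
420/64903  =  420/64903= 0.01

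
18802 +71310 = 90112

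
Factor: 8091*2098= 16974918 = 2^1*3^2*29^1*31^1*1049^1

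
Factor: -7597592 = -2^3*949699^1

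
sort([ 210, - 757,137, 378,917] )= [- 757,  137, 210, 378, 917 ] 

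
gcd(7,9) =1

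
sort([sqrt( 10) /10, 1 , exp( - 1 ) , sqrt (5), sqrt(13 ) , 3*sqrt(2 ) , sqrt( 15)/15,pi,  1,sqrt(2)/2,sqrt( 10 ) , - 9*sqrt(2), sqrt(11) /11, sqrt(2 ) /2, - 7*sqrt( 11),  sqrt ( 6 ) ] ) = [ - 7*sqrt( 11), - 9*sqrt( 2 ),sqrt( 15) /15,  sqrt ( 11)/11 , sqrt( 10)/10 , exp(-1),sqrt(2 ) /2, sqrt(2 ) /2, 1, 1,  sqrt(5),sqrt (6),pi,sqrt(10 ),sqrt( 13 ), 3*sqrt( 2)] 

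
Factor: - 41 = -41^1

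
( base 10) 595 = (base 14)307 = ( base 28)L7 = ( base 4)21103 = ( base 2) 1001010011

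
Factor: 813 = 3^1 *271^1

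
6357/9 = 2119/3 =706.33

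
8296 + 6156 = 14452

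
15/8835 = 1/589   =  0.00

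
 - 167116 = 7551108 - 7718224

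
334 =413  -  79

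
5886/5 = 1177 + 1/5 = 1177.20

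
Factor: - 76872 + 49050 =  - 27822 = -2^1*3^1*4637^1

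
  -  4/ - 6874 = 2/3437=   0.00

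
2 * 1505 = 3010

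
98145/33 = 32715/11  =  2974.09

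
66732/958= 69 + 315/479=69.66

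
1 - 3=-2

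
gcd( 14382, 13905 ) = 9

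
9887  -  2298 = 7589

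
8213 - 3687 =4526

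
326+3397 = 3723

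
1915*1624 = 3109960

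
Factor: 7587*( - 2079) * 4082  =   - 2^1*3^6*7^1*11^1*13^1 * 157^1*281^1 = - 64386908586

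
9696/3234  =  1616/539 = 3.00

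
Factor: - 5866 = -2^1*7^1 * 419^1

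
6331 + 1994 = 8325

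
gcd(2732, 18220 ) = 4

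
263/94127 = 263/94127=0.00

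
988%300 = 88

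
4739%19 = 8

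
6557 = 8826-2269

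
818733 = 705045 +113688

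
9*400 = 3600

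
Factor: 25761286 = 2^1*53^1*  243031^1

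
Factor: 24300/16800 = 81/56 = 2^( - 3)*3^4*7^( - 1)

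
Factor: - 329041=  - 37^1*8893^1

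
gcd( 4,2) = 2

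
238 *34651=8246938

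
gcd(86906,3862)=2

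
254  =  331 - 77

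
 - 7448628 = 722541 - 8171169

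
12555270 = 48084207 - 35528937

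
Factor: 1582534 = 2^1*463^1*1709^1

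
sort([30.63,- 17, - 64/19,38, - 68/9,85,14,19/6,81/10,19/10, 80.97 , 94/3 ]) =[- 17, - 68/9, - 64/19,19/10,  19/6, 81/10,  14,30.63,94/3,38, 80.97,85]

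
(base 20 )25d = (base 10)913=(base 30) 10d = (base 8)1621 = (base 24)1E1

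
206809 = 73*2833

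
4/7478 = 2/3739 = 0.00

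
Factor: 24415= 5^1*19^1*257^1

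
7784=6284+1500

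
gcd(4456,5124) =4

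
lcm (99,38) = 3762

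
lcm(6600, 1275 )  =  112200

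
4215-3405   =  810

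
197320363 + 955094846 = 1152415209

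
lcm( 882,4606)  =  41454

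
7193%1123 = 455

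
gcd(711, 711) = 711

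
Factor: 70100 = 2^2 * 5^2*701^1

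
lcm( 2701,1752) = 64824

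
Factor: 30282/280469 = 42/389 = 2^1*3^1*7^1*389^( - 1 )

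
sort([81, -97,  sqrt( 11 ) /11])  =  [ - 97, sqrt ( 11 ) /11,81]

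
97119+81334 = 178453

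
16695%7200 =2295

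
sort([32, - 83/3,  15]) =[ - 83/3,15, 32]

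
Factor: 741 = 3^1*13^1*19^1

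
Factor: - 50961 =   -  3^1*16987^1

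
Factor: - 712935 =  - 3^3 * 5^1*5281^1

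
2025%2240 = 2025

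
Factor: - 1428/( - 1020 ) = 7/5 = 5^( - 1 )*7^1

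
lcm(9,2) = 18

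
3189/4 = 3189/4 = 797.25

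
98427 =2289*43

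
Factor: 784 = 2^4 * 7^2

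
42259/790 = 53 + 389/790=53.49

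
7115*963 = 6851745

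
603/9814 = 603/9814 = 0.06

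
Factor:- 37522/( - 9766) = 19^ (  -  1) * 73^1  =  73/19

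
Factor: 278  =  2^1*139^1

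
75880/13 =5836+12/13 = 5836.92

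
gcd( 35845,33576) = 1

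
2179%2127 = 52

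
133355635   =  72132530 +61223105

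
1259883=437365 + 822518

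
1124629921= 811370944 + 313258977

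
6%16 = 6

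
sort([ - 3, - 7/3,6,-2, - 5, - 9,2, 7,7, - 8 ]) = [  -  9, - 8, - 5, - 3, - 7/3  , - 2,  2, 6,7,7]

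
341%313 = 28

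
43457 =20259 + 23198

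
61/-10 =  - 61/10 = - 6.10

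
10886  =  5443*2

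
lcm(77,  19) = 1463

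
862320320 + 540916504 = 1403236824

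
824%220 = 164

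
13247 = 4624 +8623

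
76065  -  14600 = 61465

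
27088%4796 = 3108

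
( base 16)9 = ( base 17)9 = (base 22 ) 9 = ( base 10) 9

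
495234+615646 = 1110880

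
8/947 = 8/947 = 0.01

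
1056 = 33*32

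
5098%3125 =1973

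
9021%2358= 1947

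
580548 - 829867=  - 249319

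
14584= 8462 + 6122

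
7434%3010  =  1414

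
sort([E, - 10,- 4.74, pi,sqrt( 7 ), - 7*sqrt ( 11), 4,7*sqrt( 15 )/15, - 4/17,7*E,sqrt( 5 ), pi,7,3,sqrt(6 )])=[ - 7*sqrt( 11 ),-10,-4.74, - 4/17,7*sqrt( 15 ) /15, sqrt( 5 ),sqrt( 6 ),  sqrt( 7),  E, 3, pi,pi, 4 , 7, 7*E ] 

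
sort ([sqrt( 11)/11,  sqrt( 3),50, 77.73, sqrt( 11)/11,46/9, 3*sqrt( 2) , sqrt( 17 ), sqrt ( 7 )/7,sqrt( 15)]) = [ sqrt( 11)/11, sqrt( 11 )/11, sqrt(7) /7, sqrt(3 ), sqrt(15 ),sqrt( 17 ),3 * sqrt(2 ),46/9,50, 77.73 ]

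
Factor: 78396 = 2^2*3^1*47^1 * 139^1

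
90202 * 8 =721616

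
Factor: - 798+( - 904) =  - 1702  =  -2^1*23^1 * 37^1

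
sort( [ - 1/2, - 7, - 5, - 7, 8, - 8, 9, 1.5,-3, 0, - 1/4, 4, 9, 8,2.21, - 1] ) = [ - 8, - 7  ,  -  7, - 5,-3, - 1,- 1/2,-1/4,  0, 1.5, 2.21,4 , 8, 8, 9, 9] 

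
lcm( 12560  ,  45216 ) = 226080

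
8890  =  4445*2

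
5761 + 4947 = 10708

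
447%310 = 137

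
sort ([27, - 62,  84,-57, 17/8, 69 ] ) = [ - 62,- 57,  17/8,27,  69,84]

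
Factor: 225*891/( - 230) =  - 40095/46 =- 2^( - 1)*3^6 * 5^1*11^1*23^( - 1 )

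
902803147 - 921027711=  - 18224564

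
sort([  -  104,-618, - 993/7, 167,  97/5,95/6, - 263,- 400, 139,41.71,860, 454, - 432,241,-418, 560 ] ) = [-618 , - 432,-418 , - 400, - 263, - 993/7 , - 104, 95/6,97/5, 41.71 , 139,  167 , 241 , 454,  560,  860 ] 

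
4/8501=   4/8501 =0.00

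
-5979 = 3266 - 9245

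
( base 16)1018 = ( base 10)4120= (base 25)6EK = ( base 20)a60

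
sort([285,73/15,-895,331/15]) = [-895, 73/15,  331/15 , 285] 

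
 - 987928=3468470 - 4456398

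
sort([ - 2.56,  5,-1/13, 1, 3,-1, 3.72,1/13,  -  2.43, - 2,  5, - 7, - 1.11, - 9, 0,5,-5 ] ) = [ - 9 , - 7,  -  5, - 2.56,-2.43, - 2, - 1.11,- 1, - 1/13  ,  0, 1/13, 1, 3, 3.72,5,5, 5]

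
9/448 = 9/448 = 0.02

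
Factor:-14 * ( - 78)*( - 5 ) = - 2^2*3^1*5^1*7^1*13^1 = - 5460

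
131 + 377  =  508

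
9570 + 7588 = 17158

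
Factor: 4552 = 2^3 *569^1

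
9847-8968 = 879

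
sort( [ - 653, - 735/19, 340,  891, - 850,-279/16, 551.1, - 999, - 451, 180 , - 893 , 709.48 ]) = [-999, - 893,  -  850,  -  653,-451, - 735/19, - 279/16, 180 , 340, 551.1, 709.48,891]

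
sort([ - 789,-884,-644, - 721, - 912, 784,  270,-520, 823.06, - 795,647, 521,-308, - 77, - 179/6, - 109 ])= [-912  ,-884, - 795, - 789,-721, - 644, - 520, - 308 , - 109, - 77,- 179/6 , 270, 521, 647, 784,823.06]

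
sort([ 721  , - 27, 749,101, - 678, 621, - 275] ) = [ - 678 ,-275,-27,101,621,721,  749 ] 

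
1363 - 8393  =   - 7030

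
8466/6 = 1411 = 1411.00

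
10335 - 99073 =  -88738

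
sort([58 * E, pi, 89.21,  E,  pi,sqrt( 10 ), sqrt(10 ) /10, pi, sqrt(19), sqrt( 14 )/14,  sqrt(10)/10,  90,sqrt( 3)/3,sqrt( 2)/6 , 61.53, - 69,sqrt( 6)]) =[ - 69,  sqrt( 2 ) /6, sqrt(14)/14,sqrt(10 ) /10,sqrt( 10)/10, sqrt ( 3)/3,sqrt(6),  E,  pi  ,  pi, pi,sqrt(10),sqrt(19),  61.53, 89.21, 90, 58*E]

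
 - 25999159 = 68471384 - 94470543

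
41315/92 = 41315/92 = 449.08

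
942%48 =30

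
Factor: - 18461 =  - 18461^1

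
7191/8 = 898 + 7/8 = 898.88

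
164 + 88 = 252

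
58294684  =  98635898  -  40341214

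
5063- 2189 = 2874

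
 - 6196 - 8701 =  - 14897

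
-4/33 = -1 + 29/33 =- 0.12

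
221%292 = 221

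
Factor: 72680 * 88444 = 6428109920 = 2^5*5^1 * 23^1*79^1*22111^1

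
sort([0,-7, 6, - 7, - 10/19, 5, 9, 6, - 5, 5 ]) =[ - 7, - 7, - 5  ,- 10/19,0, 5,5,6,  6,9 ]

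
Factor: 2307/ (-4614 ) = -2^ ( - 1) = - 1/2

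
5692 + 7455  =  13147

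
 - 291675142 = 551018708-842693850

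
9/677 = 9/677 = 0.01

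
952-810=142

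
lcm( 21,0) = 0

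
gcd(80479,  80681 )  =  1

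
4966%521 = 277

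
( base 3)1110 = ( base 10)39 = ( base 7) 54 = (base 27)1C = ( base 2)100111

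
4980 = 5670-690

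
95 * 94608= 8987760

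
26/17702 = 13/8851 = 0.00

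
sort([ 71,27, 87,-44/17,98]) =[ - 44/17,27,71,87 , 98] 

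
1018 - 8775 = -7757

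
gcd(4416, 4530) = 6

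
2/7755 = 2/7755  =  0.00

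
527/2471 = 527/2471=0.21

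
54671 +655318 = 709989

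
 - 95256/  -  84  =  1134/1 = 1134.00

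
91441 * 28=2560348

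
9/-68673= -1+22888/22891  =  -0.00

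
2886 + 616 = 3502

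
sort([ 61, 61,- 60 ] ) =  [ - 60,61,  61 ]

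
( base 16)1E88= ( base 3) 101201111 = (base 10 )7816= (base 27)ajd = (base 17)1a0d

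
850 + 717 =1567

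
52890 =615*86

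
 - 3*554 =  - 1662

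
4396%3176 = 1220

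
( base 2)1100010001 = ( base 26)145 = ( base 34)n3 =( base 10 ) 785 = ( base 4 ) 30101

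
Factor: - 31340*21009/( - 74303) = 2^2  *3^1*5^1*47^1*67^(-1)*149^1*1109^(  -  1)*1567^1=658422060/74303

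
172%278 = 172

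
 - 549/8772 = -183/2924 = - 0.06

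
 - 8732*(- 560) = 4889920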